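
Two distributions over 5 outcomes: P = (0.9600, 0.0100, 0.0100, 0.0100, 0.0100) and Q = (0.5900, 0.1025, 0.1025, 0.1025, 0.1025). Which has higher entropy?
Q

P is highly concentrated on one outcome (96%), making it nearly deterministic. Q spreads its mass more evenly (max 59%). The more spread-out distribution has higher entropy: H(P) ≈ 0.322 bits, H(Q) ≈ 1.797 bits.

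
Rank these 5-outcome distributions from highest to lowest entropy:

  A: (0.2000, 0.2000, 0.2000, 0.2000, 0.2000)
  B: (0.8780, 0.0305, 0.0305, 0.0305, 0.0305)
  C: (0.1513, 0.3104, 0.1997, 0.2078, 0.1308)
A > C > B

Key insight: Entropy is maximized by uniform distributions and minimized by concentrated distributions.

- Uniform distributions have maximum entropy log₂(5) = 2.3219 bits
- The more "peaked" or concentrated a distribution, the lower its entropy

Entropies:
  H(A) = 2.3219 bits
  H(B) = 0.7791 bits
  H(C) = 2.2551 bits

Ranking: A > C > B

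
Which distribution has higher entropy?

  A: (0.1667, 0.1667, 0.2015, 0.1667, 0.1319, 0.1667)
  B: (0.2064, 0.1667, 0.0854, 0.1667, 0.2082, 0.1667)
A

Both distributions are close to uniform, making this a harder comparison.

H(A) = 2.5744 bits
H(B) = 2.5368 bits

The distribution closer to uniform has higher entropy.
Answer: A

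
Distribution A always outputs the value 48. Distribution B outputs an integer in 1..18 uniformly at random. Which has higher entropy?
B

A is deterministic, so H(A) = 0. B is uniform over 18 outcomes, so H(B) = log₂(18) = 4.170 bits. Any distribution with genuine randomness has higher entropy than a deterministic one.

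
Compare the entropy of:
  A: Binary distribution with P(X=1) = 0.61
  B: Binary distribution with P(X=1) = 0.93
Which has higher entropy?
A

For binary distributions, entropy is maximized at p=0.5 and decreases as p moves toward 0 or 1.

H(A) = H(0.61) = 0.9648 bits
H(B) = H(0.93) = 0.3659 bits

Distribution A (p=0.61) is closer to uniform (p=0.5), so it has higher entropy.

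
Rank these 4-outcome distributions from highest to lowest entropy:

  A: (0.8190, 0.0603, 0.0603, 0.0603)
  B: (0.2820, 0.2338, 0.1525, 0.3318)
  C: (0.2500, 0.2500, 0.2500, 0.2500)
C > B > A

Key insight: Entropy is maximized by uniform distributions and minimized by concentrated distributions.

- Uniform distributions have maximum entropy log₂(4) = 2.0000 bits
- The more "peaked" or concentrated a distribution, the lower its entropy

Entropies:
  H(A) = 0.9691 bits
  H(B) = 1.9470 bits
  H(C) = 2.0000 bits

Ranking: C > B > A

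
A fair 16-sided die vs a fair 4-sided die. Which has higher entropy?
16-sided die

Both are uniform distributions; for uniform over n outcomes, H = log₂(n). H(16-sided) = log₂(16) = 4.000 bits and H(4-sided) = log₂(4) = 2.000 bits. More outcomes in a uniform distribution means higher entropy.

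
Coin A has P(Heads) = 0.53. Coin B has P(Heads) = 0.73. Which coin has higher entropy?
A

For binary distributions, entropy is maximized at p=0.5 and decreases as p moves toward 0 or 1.

H(A) = H(0.53) = 0.9974 bits
H(B) = H(0.73) = 0.8415 bits

Distribution A (p=0.53) is closer to uniform (p=0.5), so it has higher entropy.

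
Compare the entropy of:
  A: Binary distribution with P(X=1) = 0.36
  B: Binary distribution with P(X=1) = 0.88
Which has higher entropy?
A

For binary distributions, entropy is maximized at p=0.5 and decreases as p moves toward 0 or 1.

H(A) = H(0.36) = 0.9427 bits
H(B) = H(0.88) = 0.5294 bits

Distribution A (p=0.36) is closer to uniform (p=0.5), so it has higher entropy.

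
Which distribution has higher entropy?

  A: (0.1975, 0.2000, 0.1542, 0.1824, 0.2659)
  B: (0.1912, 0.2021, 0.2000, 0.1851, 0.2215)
B

Both distributions are close to uniform, making this a harder comparison.

H(A) = 2.2983 bits
H(B) = 2.3192 bits

The distribution closer to uniform has higher entropy.
Answer: B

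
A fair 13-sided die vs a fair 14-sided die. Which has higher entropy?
14-sided die

Both are uniform distributions; for uniform over n outcomes, H = log₂(n). H(13-sided) = log₂(13) = 3.700 bits and H(14-sided) = log₂(14) = 3.807 bits. More outcomes in a uniform distribution means higher entropy.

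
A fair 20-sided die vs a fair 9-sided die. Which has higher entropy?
20-sided die

Both are uniform distributions; for uniform over n outcomes, H = log₂(n). H(20-sided) = log₂(20) = 4.322 bits and H(9-sided) = log₂(9) = 3.170 bits. More outcomes in a uniform distribution means higher entropy.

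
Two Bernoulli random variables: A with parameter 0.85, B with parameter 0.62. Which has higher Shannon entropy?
B

For binary distributions, entropy is maximized at p=0.5 and decreases as p moves toward 0 or 1.

H(A) = H(0.85) = 0.6098 bits
H(B) = H(0.62) = 0.9580 bits

Distribution B (p=0.62) is closer to uniform (p=0.5), so it has higher entropy.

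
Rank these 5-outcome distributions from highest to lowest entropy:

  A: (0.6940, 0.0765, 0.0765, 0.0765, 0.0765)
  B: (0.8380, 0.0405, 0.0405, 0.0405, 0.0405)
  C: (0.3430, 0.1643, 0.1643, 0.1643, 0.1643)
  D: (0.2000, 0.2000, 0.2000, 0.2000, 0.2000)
D > C > A > B

Key insight: Entropy is maximized by uniform distributions and minimized by concentrated distributions.

Entropies:
  H(A) = 1.5005 bits
  H(B) = 0.9631 bits
  H(C) = 2.2417 bits
  H(D) = 2.3219 bits

Ranking: D > C > A > B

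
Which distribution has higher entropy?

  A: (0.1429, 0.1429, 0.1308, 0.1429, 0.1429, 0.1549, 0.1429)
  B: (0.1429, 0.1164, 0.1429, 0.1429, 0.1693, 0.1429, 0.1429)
A

Both distributions are close to uniform, making this a harder comparison.

H(A) = 2.8059 bits
H(B) = 2.8002 bits

The distribution closer to uniform has higher entropy.
Answer: A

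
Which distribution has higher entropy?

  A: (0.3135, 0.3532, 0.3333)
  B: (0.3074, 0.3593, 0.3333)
A

Both distributions are close to uniform, making this a harder comparison.

H(A) = 1.5833 bits
H(B) = 1.5821 bits

The distribution closer to uniform has higher entropy.
Answer: A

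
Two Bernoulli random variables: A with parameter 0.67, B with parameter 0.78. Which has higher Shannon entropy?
A

For binary distributions, entropy is maximized at p=0.5 and decreases as p moves toward 0 or 1.

H(A) = H(0.67) = 0.9149 bits
H(B) = H(0.78) = 0.7602 bits

Distribution A (p=0.67) is closer to uniform (p=0.5), so it has higher entropy.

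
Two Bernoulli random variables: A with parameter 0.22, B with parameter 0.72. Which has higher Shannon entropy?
B

For binary distributions, entropy is maximized at p=0.5 and decreases as p moves toward 0 or 1.

H(A) = H(0.22) = 0.7602 bits
H(B) = H(0.72) = 0.8555 bits

Distribution B (p=0.72) is closer to uniform (p=0.5), so it has higher entropy.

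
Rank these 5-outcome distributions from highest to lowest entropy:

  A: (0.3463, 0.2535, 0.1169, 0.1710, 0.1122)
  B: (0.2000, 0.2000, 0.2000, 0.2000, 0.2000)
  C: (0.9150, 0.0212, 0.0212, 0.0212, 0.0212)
B > A > C

Key insight: Entropy is maximized by uniform distributions and minimized by concentrated distributions.

- Uniform distributions have maximum entropy log₂(5) = 2.3219 bits
- The more "peaked" or concentrated a distribution, the lower its entropy

Entropies:
  H(A) = 2.1836 bits
  H(B) = 2.3219 bits
  H(C) = 0.5896 bits

Ranking: B > A > C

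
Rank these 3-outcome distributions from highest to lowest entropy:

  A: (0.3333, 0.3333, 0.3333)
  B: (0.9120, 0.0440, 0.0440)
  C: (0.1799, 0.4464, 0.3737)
A > C > B

Key insight: Entropy is maximized by uniform distributions and minimized by concentrated distributions.

- Uniform distributions have maximum entropy log₂(3) = 1.5850 bits
- The more "peaked" or concentrated a distribution, the lower its entropy

Entropies:
  H(A) = 1.5850 bits
  H(B) = 0.5178 bits
  H(C) = 1.4953 bits

Ranking: A > C > B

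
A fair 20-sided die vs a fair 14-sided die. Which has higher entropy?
20-sided die

Both are uniform distributions; for uniform over n outcomes, H = log₂(n). H(20-sided) = log₂(20) = 4.322 bits and H(14-sided) = log₂(14) = 3.807 bits. More outcomes in a uniform distribution means higher entropy.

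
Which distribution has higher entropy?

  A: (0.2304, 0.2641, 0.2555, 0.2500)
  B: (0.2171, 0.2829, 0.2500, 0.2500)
A

Both distributions are close to uniform, making this a harder comparison.

H(A) = 1.9982 bits
H(B) = 1.9937 bits

The distribution closer to uniform has higher entropy.
Answer: A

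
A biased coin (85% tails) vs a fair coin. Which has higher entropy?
Fair coin

The fair coin is uniform (p=0.5), maximizing binary entropy at 1 bit. The biased coin has H(0.85) ≈ 0.610 bits — its outcome is more predictable, so its entropy is lower.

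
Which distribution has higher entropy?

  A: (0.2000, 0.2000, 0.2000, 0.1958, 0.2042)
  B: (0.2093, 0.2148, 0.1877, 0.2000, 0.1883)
A

Both distributions are close to uniform, making this a harder comparison.

H(A) = 2.3218 bits
H(B) = 2.3198 bits

The distribution closer to uniform has higher entropy.
Answer: A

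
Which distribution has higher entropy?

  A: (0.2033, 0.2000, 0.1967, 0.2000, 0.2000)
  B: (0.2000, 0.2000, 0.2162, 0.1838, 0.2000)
A

Both distributions are close to uniform, making this a harder comparison.

H(A) = 2.3219 bits
H(B) = 2.3200 bits

The distribution closer to uniform has higher entropy.
Answer: A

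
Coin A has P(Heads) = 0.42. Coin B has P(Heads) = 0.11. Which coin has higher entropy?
A

For binary distributions, entropy is maximized at p=0.5 and decreases as p moves toward 0 or 1.

H(A) = H(0.42) = 0.9815 bits
H(B) = H(0.11) = 0.4999 bits

Distribution A (p=0.42) is closer to uniform (p=0.5), so it has higher entropy.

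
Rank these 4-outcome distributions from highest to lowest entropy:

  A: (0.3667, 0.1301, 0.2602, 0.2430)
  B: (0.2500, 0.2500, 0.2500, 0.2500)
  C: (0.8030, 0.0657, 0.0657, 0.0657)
B > A > C

Key insight: Entropy is maximized by uniform distributions and minimized by concentrated distributions.

- Uniform distributions have maximum entropy log₂(4) = 2.0000 bits
- The more "peaked" or concentrated a distribution, the lower its entropy

Entropies:
  H(A) = 1.9149 bits
  H(B) = 2.0000 bits
  H(C) = 1.0281 bits

Ranking: B > A > C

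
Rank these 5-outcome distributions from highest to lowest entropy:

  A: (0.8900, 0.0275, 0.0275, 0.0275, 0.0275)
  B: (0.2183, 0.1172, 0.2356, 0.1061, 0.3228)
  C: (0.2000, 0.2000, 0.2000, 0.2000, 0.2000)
C > B > A

Key insight: Entropy is maximized by uniform distributions and minimized by concentrated distributions.

- Uniform distributions have maximum entropy log₂(5) = 2.3219 bits
- The more "peaked" or concentrated a distribution, the lower its entropy

Entropies:
  H(A) = 0.7199 bits
  H(B) = 2.2031 bits
  H(C) = 2.3219 bits

Ranking: C > B > A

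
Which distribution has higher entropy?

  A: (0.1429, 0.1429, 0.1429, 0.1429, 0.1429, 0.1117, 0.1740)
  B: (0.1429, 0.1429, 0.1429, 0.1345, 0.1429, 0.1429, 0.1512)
B

Both distributions are close to uniform, making this a harder comparison.

H(A) = 2.7975 bits
H(B) = 2.8067 bits

The distribution closer to uniform has higher entropy.
Answer: B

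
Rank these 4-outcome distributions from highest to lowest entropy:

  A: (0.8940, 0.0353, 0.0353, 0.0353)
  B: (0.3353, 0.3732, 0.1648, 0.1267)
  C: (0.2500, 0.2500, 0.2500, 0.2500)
C > B > A

Key insight: Entropy is maximized by uniform distributions and minimized by concentrated distributions.

- Uniform distributions have maximum entropy log₂(4) = 2.0000 bits
- The more "peaked" or concentrated a distribution, the lower its entropy

Entropies:
  H(A) = 0.6557 bits
  H(B) = 1.8656 bits
  H(C) = 2.0000 bits

Ranking: C > B > A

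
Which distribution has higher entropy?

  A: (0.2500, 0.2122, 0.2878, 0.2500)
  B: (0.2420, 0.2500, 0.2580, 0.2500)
B

Both distributions are close to uniform, making this a harder comparison.

H(A) = 1.9917 bits
H(B) = 1.9996 bits

The distribution closer to uniform has higher entropy.
Answer: B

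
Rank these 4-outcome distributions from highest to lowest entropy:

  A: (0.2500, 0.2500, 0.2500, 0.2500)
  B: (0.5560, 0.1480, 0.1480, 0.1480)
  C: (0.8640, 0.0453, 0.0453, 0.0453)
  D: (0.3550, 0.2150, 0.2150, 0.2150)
A > D > B > C

Key insight: Entropy is maximized by uniform distributions and minimized by concentrated distributions.

Entropies:
  H(A) = 2.0000 bits
  H(B) = 1.6947 bits
  H(C) = 0.7892 bits
  H(D) = 1.9608 bits

Ranking: A > D > B > C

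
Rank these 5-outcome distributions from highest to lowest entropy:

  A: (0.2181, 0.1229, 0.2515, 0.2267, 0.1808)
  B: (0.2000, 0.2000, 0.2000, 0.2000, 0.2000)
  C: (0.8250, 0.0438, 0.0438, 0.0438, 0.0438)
B > A > C

Key insight: Entropy is maximized by uniform distributions and minimized by concentrated distributions.

- Uniform distributions have maximum entropy log₂(5) = 2.3219 bits
- The more "peaked" or concentrated a distribution, the lower its entropy

Entropies:
  H(A) = 2.2832 bits
  H(B) = 2.3219 bits
  H(C) = 1.0190 bits

Ranking: B > A > C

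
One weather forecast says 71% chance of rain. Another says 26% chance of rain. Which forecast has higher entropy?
71% forecast

Treat each forecast as a Bernoulli distribution. Binary entropy is maximized at p=0.5 and falls off symmetrically toward 0 or 1. The 71% forecast is closer to 50%, so it is more uncertain. H(71%) ≈ 0.869 bits, H(26%) ≈ 0.827 bits.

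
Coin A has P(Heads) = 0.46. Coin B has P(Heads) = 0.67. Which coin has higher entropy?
A

For binary distributions, entropy is maximized at p=0.5 and decreases as p moves toward 0 or 1.

H(A) = H(0.46) = 0.9954 bits
H(B) = H(0.67) = 0.9149 bits

Distribution A (p=0.46) is closer to uniform (p=0.5), so it has higher entropy.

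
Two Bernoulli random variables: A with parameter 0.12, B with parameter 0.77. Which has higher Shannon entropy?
B

For binary distributions, entropy is maximized at p=0.5 and decreases as p moves toward 0 or 1.

H(A) = H(0.12) = 0.5294 bits
H(B) = H(0.77) = 0.7780 bits

Distribution B (p=0.77) is closer to uniform (p=0.5), so it has higher entropy.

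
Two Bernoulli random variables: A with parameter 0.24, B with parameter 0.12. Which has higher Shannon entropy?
A

For binary distributions, entropy is maximized at p=0.5 and decreases as p moves toward 0 or 1.

H(A) = H(0.24) = 0.7950 bits
H(B) = H(0.12) = 0.5294 bits

Distribution A (p=0.24) is closer to uniform (p=0.5), so it has higher entropy.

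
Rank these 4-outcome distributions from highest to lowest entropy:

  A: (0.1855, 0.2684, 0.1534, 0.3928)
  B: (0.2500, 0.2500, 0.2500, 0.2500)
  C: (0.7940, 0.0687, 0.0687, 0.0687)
B > A > C

Key insight: Entropy is maximized by uniform distributions and minimized by concentrated distributions.

- Uniform distributions have maximum entropy log₂(4) = 2.0000 bits
- The more "peaked" or concentrated a distribution, the lower its entropy

Entropies:
  H(A) = 1.9046 bits
  H(B) = 2.0000 bits
  H(C) = 1.0603 bits

Ranking: B > A > C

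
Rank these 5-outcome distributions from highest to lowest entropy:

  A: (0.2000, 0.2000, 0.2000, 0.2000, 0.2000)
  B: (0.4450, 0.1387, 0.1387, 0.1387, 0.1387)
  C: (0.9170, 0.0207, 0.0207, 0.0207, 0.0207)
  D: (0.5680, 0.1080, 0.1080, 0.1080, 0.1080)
A > B > D > C

Key insight: Entropy is maximized by uniform distributions and minimized by concentrated distributions.

Entropies:
  H(A) = 2.3219 bits
  H(B) = 2.1013 bits
  H(C) = 0.5787 bits
  H(D) = 1.8506 bits

Ranking: A > B > D > C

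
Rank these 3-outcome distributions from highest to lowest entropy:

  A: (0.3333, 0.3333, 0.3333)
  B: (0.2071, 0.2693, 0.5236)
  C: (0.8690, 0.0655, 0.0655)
A > B > C

Key insight: Entropy is maximized by uniform distributions and minimized by concentrated distributions.

- Uniform distributions have maximum entropy log₂(3) = 1.5850 bits
- The more "peaked" or concentrated a distribution, the lower its entropy

Entropies:
  H(A) = 1.5850 bits
  H(B) = 1.4689 bits
  H(C) = 0.6912 bits

Ranking: A > B > C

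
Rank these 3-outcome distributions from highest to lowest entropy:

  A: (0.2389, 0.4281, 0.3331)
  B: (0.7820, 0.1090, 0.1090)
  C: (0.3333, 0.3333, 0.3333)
C > A > B

Key insight: Entropy is maximized by uniform distributions and minimized by concentrated distributions.

- Uniform distributions have maximum entropy log₂(3) = 1.5850 bits
- The more "peaked" or concentrated a distribution, the lower its entropy

Entropies:
  H(A) = 1.5457 bits
  H(B) = 0.9745 bits
  H(C) = 1.5850 bits

Ranking: C > A > B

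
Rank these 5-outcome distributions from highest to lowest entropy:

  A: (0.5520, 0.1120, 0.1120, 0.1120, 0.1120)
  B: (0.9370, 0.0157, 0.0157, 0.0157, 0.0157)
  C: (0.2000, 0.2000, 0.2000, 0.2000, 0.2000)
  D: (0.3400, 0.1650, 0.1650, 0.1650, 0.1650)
C > D > A > B

Key insight: Entropy is maximized by uniform distributions and minimized by concentrated distributions.

Entropies:
  H(A) = 1.8882 bits
  H(B) = 0.4652 bits
  H(C) = 2.3219 bits
  H(D) = 2.2448 bits

Ranking: C > D > A > B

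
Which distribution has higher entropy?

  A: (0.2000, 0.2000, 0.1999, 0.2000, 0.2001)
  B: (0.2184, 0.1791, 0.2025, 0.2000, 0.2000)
A

Both distributions are close to uniform, making this a harder comparison.

H(A) = 2.3219 bits
H(B) = 2.3191 bits

The distribution closer to uniform has higher entropy.
Answer: A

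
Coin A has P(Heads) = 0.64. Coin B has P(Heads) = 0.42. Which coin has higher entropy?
B

For binary distributions, entropy is maximized at p=0.5 and decreases as p moves toward 0 or 1.

H(A) = H(0.64) = 0.9427 bits
H(B) = H(0.42) = 0.9815 bits

Distribution B (p=0.42) is closer to uniform (p=0.5), so it has higher entropy.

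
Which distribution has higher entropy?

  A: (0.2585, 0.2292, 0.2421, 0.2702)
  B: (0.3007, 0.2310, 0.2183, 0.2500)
A

Both distributions are close to uniform, making this a harder comparison.

H(A) = 1.9972 bits
H(B) = 1.9889 bits

The distribution closer to uniform has higher entropy.
Answer: A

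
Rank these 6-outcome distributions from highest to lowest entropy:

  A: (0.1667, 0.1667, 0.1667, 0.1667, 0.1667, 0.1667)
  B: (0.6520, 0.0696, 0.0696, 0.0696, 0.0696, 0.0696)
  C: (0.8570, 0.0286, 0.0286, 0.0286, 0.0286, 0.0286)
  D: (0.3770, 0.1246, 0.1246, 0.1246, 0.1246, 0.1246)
A > D > B > C

Key insight: Entropy is maximized by uniform distributions and minimized by concentrated distributions.

Entropies:
  H(A) = 2.5850 bits
  H(B) = 1.7403 bits
  H(C) = 0.9241 bits
  H(D) = 2.4025 bits

Ranking: A > D > B > C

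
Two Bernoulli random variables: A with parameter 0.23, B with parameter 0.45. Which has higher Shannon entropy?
B

For binary distributions, entropy is maximized at p=0.5 and decreases as p moves toward 0 or 1.

H(A) = H(0.23) = 0.7780 bits
H(B) = H(0.45) = 0.9928 bits

Distribution B (p=0.45) is closer to uniform (p=0.5), so it has higher entropy.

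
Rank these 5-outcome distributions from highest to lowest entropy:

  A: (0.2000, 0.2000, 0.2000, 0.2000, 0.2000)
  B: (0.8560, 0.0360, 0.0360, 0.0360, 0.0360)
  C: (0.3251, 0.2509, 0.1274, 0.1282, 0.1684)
A > C > B

Key insight: Entropy is maximized by uniform distributions and minimized by concentrated distributions.

- Uniform distributions have maximum entropy log₂(5) = 2.3219 bits
- The more "peaked" or concentrated a distribution, the lower its entropy

Entropies:
  H(A) = 2.3219 bits
  H(B) = 0.8826 bits
  H(C) = 2.2189 bits

Ranking: A > C > B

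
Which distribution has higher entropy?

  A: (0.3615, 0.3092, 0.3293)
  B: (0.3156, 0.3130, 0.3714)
A

Both distributions are close to uniform, making this a harder comparison.

H(A) = 1.5820 bits
H(B) = 1.5803 bits

The distribution closer to uniform has higher entropy.
Answer: A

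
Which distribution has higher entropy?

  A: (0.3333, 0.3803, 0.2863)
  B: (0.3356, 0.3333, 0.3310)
B

Both distributions are close to uniform, making this a harder comparison.

H(A) = 1.5754 bits
H(B) = 1.5849 bits

The distribution closer to uniform has higher entropy.
Answer: B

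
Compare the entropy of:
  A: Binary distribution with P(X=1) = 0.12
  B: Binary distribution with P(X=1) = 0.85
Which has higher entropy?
B

For binary distributions, entropy is maximized at p=0.5 and decreases as p moves toward 0 or 1.

H(A) = H(0.12) = 0.5294 bits
H(B) = H(0.85) = 0.6098 bits

Distribution B (p=0.85) is closer to uniform (p=0.5), so it has higher entropy.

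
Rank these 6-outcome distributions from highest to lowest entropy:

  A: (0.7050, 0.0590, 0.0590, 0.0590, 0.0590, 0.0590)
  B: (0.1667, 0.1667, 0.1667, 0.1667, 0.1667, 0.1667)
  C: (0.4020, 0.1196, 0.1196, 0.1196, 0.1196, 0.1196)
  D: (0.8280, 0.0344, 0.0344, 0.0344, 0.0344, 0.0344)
B > C > A > D

Key insight: Entropy is maximized by uniform distributions and minimized by concentrated distributions.

Entropies:
  H(A) = 1.5601 bits
  H(B) = 2.5850 bits
  H(C) = 2.3606 bits
  H(D) = 1.0616 bits

Ranking: B > C > A > D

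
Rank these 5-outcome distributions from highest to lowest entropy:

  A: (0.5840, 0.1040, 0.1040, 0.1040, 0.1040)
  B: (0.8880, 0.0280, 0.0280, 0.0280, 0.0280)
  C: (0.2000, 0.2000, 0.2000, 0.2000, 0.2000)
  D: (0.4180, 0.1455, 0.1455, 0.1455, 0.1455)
C > D > A > B

Key insight: Entropy is maximized by uniform distributions and minimized by concentrated distributions.

Entropies:
  H(A) = 1.8115 bits
  H(B) = 0.7299 bits
  H(C) = 2.3219 bits
  H(D) = 2.1445 bits

Ranking: C > D > A > B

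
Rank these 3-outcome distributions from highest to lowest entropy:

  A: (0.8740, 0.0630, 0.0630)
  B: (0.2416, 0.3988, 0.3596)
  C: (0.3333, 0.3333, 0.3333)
C > B > A

Key insight: Entropy is maximized by uniform distributions and minimized by concentrated distributions.

- Uniform distributions have maximum entropy log₂(3) = 1.5850 bits
- The more "peaked" or concentrated a distribution, the lower its entropy

Entropies:
  H(A) = 0.6724 bits
  H(B) = 1.5547 bits
  H(C) = 1.5850 bits

Ranking: C > B > A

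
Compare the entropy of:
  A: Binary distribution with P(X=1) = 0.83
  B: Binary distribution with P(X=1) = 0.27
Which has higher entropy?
B

For binary distributions, entropy is maximized at p=0.5 and decreases as p moves toward 0 or 1.

H(A) = H(0.83) = 0.6577 bits
H(B) = H(0.27) = 0.8415 bits

Distribution B (p=0.27) is closer to uniform (p=0.5), so it has higher entropy.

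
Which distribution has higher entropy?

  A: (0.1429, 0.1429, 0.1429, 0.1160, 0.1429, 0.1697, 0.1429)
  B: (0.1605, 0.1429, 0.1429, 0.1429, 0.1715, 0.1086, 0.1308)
A

Both distributions are close to uniform, making this a harder comparison.

H(A) = 2.8000 bits
H(B) = 2.7948 bits

The distribution closer to uniform has higher entropy.
Answer: A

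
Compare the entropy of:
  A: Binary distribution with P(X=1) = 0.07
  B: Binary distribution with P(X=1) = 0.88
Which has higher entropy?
B

For binary distributions, entropy is maximized at p=0.5 and decreases as p moves toward 0 or 1.

H(A) = H(0.07) = 0.3659 bits
H(B) = H(0.88) = 0.5294 bits

Distribution B (p=0.88) is closer to uniform (p=0.5), so it has higher entropy.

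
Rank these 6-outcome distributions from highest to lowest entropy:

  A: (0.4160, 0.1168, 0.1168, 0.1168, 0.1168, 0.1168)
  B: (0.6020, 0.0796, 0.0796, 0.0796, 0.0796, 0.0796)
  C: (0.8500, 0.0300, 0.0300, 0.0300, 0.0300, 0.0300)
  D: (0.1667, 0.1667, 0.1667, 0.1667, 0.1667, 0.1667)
D > A > B > C

Key insight: Entropy is maximized by uniform distributions and minimized by concentrated distributions.

Entropies:
  H(A) = 2.3355 bits
  H(B) = 1.8939 bits
  H(C) = 0.9581 bits
  H(D) = 2.5850 bits

Ranking: D > A > B > C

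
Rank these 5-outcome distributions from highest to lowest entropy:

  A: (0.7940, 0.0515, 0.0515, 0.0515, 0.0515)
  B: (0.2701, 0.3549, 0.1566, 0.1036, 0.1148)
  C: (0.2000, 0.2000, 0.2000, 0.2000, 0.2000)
C > B > A

Key insight: Entropy is maximized by uniform distributions and minimized by concentrated distributions.

- Uniform distributions have maximum entropy log₂(5) = 2.3219 bits
- The more "peaked" or concentrated a distribution, the lower its entropy

Entropies:
  H(A) = 1.1458 bits
  H(B) = 2.1566 bits
  H(C) = 2.3219 bits

Ranking: C > B > A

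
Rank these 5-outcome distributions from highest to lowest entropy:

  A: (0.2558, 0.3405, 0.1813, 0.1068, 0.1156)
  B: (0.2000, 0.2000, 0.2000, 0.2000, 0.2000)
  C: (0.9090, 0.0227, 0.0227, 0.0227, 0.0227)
B > A > C

Key insight: Entropy is maximized by uniform distributions and minimized by concentrated distributions.

- Uniform distributions have maximum entropy log₂(5) = 2.3219 bits
- The more "peaked" or concentrated a distribution, the lower its entropy

Entropies:
  H(A) = 2.1835 bits
  H(B) = 2.3219 bits
  H(C) = 0.6218 bits

Ranking: B > A > C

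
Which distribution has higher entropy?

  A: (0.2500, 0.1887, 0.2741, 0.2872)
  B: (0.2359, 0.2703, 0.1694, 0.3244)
A

Both distributions are close to uniform, making this a harder comparison.

H(A) = 1.9827 bits
H(B) = 1.9625 bits

The distribution closer to uniform has higher entropy.
Answer: A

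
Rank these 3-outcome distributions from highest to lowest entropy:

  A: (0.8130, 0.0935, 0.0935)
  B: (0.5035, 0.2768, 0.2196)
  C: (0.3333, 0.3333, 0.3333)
C > B > A

Key insight: Entropy is maximized by uniform distributions and minimized by concentrated distributions.

- Uniform distributions have maximum entropy log₂(3) = 1.5850 bits
- The more "peaked" or concentrated a distribution, the lower its entropy

Entropies:
  H(A) = 0.8822 bits
  H(B) = 1.4916 bits
  H(C) = 1.5850 bits

Ranking: C > B > A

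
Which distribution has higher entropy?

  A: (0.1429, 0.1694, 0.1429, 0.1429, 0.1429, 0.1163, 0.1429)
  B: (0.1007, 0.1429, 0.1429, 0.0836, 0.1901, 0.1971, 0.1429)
A

Both distributions are close to uniform, making this a harder comparison.

H(A) = 2.8002 bits
H(B) = 2.7530 bits

The distribution closer to uniform has higher entropy.
Answer: A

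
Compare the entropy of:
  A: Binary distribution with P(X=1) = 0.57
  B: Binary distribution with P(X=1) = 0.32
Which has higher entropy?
A

For binary distributions, entropy is maximized at p=0.5 and decreases as p moves toward 0 or 1.

H(A) = H(0.57) = 0.9858 bits
H(B) = H(0.32) = 0.9044 bits

Distribution A (p=0.57) is closer to uniform (p=0.5), so it has higher entropy.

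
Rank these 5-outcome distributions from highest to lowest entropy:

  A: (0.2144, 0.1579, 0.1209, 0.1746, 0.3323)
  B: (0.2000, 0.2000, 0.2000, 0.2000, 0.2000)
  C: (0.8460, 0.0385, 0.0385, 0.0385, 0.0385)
B > A > C

Key insight: Entropy is maximized by uniform distributions and minimized by concentrated distributions.

- Uniform distributions have maximum entropy log₂(5) = 2.3219 bits
- The more "peaked" or concentrated a distribution, the lower its entropy

Entropies:
  H(A) = 2.2330 bits
  H(B) = 2.3219 bits
  H(C) = 0.9278 bits

Ranking: B > A > C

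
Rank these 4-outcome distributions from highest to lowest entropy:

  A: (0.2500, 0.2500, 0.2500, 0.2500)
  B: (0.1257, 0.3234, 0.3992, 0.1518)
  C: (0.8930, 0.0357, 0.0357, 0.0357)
A > B > C

Key insight: Entropy is maximized by uniform distributions and minimized by concentrated distributions.

- Uniform distributions have maximum entropy log₂(4) = 2.0000 bits
- The more "peaked" or concentrated a distribution, the lower its entropy

Entropies:
  H(A) = 2.0000 bits
  H(B) = 1.8444 bits
  H(C) = 0.6604 bits

Ranking: A > B > C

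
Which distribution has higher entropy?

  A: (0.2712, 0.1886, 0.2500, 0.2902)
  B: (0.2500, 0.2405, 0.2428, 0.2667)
B

Both distributions are close to uniform, making this a harder comparison.

H(A) = 1.9824 bits
H(B) = 1.9988 bits

The distribution closer to uniform has higher entropy.
Answer: B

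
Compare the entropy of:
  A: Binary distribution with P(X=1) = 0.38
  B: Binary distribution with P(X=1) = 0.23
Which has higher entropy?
A

For binary distributions, entropy is maximized at p=0.5 and decreases as p moves toward 0 or 1.

H(A) = H(0.38) = 0.9580 bits
H(B) = H(0.23) = 0.7780 bits

Distribution A (p=0.38) is closer to uniform (p=0.5), so it has higher entropy.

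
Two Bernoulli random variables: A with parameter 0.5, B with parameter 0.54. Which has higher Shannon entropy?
A

For binary distributions, entropy is maximized at p=0.5 and decreases as p moves toward 0 or 1.

H(A) = H(0.5) = 1.0000 bits
H(B) = H(0.54) = 0.9954 bits

Distribution A (p=0.5) is closer to uniform (p=0.5), so it has higher entropy.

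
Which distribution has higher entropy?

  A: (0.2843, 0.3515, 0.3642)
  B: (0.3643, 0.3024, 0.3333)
B

Both distributions are close to uniform, making this a harder comparison.

H(A) = 1.5768 bits
H(B) = 1.5808 bits

The distribution closer to uniform has higher entropy.
Answer: B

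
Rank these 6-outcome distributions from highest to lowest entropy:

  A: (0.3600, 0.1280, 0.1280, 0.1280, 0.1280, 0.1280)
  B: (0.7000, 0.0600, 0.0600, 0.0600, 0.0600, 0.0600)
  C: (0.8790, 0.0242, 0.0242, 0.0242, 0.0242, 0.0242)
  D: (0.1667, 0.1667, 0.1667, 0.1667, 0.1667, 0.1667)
D > A > B > C

Key insight: Entropy is maximized by uniform distributions and minimized by concentrated distributions.

Entropies:
  H(A) = 2.4287 bits
  H(B) = 1.5779 bits
  H(C) = 0.8132 bits
  H(D) = 2.5850 bits

Ranking: D > A > B > C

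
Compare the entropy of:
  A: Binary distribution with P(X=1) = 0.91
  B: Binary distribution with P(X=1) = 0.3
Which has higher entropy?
B

For binary distributions, entropy is maximized at p=0.5 and decreases as p moves toward 0 or 1.

H(A) = H(0.91) = 0.4365 bits
H(B) = H(0.3) = 0.8813 bits

Distribution B (p=0.3) is closer to uniform (p=0.5), so it has higher entropy.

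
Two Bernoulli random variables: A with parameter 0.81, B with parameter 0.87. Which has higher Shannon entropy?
A

For binary distributions, entropy is maximized at p=0.5 and decreases as p moves toward 0 or 1.

H(A) = H(0.81) = 0.7015 bits
H(B) = H(0.87) = 0.5574 bits

Distribution A (p=0.81) is closer to uniform (p=0.5), so it has higher entropy.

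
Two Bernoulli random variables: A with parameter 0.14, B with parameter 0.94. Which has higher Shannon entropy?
A

For binary distributions, entropy is maximized at p=0.5 and decreases as p moves toward 0 or 1.

H(A) = H(0.14) = 0.5842 bits
H(B) = H(0.94) = 0.3274 bits

Distribution A (p=0.14) is closer to uniform (p=0.5), so it has higher entropy.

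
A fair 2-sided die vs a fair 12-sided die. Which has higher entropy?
12-sided die

Both are uniform distributions; for uniform over n outcomes, H = log₂(n). H(2-sided) = log₂(2) = 1.000 bits and H(12-sided) = log₂(12) = 3.585 bits. More outcomes in a uniform distribution means higher entropy.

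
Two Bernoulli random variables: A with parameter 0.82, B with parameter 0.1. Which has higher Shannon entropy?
A

For binary distributions, entropy is maximized at p=0.5 and decreases as p moves toward 0 or 1.

H(A) = H(0.82) = 0.6801 bits
H(B) = H(0.1) = 0.4690 bits

Distribution A (p=0.82) is closer to uniform (p=0.5), so it has higher entropy.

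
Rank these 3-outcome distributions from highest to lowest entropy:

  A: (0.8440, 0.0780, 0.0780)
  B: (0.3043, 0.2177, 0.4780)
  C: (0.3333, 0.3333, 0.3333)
C > B > A

Key insight: Entropy is maximized by uniform distributions and minimized by concentrated distributions.

- Uniform distributions have maximum entropy log₂(3) = 1.5850 bits
- The more "peaked" or concentrated a distribution, the lower its entropy

Entropies:
  H(A) = 0.7807 bits
  H(B) = 1.5102 bits
  H(C) = 1.5850 bits

Ranking: C > B > A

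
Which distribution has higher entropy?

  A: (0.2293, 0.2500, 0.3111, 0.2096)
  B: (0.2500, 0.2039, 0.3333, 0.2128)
A

Both distributions are close to uniform, making this a harder comparison.

H(A) = 1.9837 bits
H(B) = 1.9712 bits

The distribution closer to uniform has higher entropy.
Answer: A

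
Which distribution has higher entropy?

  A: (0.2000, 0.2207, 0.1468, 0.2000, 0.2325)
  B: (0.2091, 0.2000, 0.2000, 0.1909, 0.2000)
B

Both distributions are close to uniform, making this a harder comparison.

H(A) = 2.3055 bits
H(B) = 2.3213 bits

The distribution closer to uniform has higher entropy.
Answer: B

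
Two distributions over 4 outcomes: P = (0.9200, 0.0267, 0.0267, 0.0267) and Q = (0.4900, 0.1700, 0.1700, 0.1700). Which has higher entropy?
Q

P is highly concentrated on one outcome (92%), making it nearly deterministic. Q spreads its mass more evenly (max 49%). The more spread-out distribution has higher entropy: H(P) ≈ 0.529 bits, H(Q) ≈ 1.808 bits.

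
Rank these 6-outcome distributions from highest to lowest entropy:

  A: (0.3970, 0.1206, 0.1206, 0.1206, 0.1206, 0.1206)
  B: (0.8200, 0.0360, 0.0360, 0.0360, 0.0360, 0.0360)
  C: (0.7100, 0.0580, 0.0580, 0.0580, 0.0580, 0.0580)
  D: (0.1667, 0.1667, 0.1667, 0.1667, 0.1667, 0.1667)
D > A > C > B

Key insight: Entropy is maximized by uniform distributions and minimized by concentrated distributions.

Entropies:
  H(A) = 2.3693 bits
  H(B) = 1.0980 bits
  H(C) = 1.5421 bits
  H(D) = 2.5850 bits

Ranking: D > A > C > B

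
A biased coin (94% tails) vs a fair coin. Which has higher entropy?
Fair coin

The fair coin is uniform (p=0.5), maximizing binary entropy at 1 bit. The biased coin has H(0.94) ≈ 0.327 bits — its outcome is more predictable, so its entropy is lower.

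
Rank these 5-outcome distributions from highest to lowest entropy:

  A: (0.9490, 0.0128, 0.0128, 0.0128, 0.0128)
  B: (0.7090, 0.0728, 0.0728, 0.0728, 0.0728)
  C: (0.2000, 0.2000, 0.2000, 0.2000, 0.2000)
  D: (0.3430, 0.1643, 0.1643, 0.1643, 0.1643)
C > D > B > A

Key insight: Entropy is maximized by uniform distributions and minimized by concentrated distributions.

Entropies:
  H(A) = 0.3926 bits
  H(B) = 1.4520 bits
  H(C) = 2.3219 bits
  H(D) = 2.2417 bits

Ranking: C > D > B > A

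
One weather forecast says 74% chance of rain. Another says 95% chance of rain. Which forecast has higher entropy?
74% forecast

Treat each forecast as a Bernoulli distribution. Binary entropy is maximized at p=0.5 and falls off symmetrically toward 0 or 1. The 74% forecast is closer to 50%, so it is more uncertain. H(74%) ≈ 0.827 bits, H(95%) ≈ 0.286 bits.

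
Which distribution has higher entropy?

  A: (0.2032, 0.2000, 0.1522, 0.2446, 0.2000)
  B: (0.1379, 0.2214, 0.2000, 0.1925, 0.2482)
A

Both distributions are close to uniform, making this a harder comparison.

H(A) = 2.3062 bits
H(B) = 2.2967 bits

The distribution closer to uniform has higher entropy.
Answer: A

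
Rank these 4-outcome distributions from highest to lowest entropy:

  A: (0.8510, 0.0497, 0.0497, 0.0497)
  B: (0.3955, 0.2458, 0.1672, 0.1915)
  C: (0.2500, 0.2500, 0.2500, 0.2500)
C > B > A

Key insight: Entropy is maximized by uniform distributions and minimized by concentrated distributions.

- Uniform distributions have maximum entropy log₂(4) = 2.0000 bits
- The more "peaked" or concentrated a distribution, the lower its entropy

Entropies:
  H(A) = 0.8435 bits
  H(B) = 1.9150 bits
  H(C) = 2.0000 bits

Ranking: C > B > A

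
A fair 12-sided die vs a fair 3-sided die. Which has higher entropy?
12-sided die

Both are uniform distributions; for uniform over n outcomes, H = log₂(n). H(12-sided) = log₂(12) = 3.585 bits and H(3-sided) = log₂(3) = 1.585 bits. More outcomes in a uniform distribution means higher entropy.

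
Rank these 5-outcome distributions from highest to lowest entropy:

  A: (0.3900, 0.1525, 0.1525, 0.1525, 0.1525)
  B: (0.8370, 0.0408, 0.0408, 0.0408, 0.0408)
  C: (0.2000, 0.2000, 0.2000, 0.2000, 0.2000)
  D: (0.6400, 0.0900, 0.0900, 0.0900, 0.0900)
C > A > D > B

Key insight: Entropy is maximized by uniform distributions and minimized by concentrated distributions.

Entropies:
  H(A) = 2.1848 bits
  H(B) = 0.9674 bits
  H(C) = 2.3219 bits
  H(D) = 1.6627 bits

Ranking: C > A > D > B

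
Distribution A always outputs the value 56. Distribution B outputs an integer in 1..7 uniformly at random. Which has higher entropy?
B

A is deterministic, so H(A) = 0. B is uniform over 7 outcomes, so H(B) = log₂(7) = 2.807 bits. Any distribution with genuine randomness has higher entropy than a deterministic one.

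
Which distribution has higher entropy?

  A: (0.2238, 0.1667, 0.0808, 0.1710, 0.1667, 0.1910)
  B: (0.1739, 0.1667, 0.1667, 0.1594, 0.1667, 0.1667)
B

Both distributions are close to uniform, making this a harder comparison.

H(A) = 2.5302 bits
H(B) = 2.5845 bits

The distribution closer to uniform has higher entropy.
Answer: B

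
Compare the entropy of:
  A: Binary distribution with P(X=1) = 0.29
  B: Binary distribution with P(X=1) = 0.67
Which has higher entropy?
B

For binary distributions, entropy is maximized at p=0.5 and decreases as p moves toward 0 or 1.

H(A) = H(0.29) = 0.8687 bits
H(B) = H(0.67) = 0.9149 bits

Distribution B (p=0.67) is closer to uniform (p=0.5), so it has higher entropy.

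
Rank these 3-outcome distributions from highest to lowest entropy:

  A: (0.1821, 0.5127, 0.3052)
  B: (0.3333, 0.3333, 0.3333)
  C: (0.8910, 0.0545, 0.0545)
B > A > C

Key insight: Entropy is maximized by uniform distributions and minimized by concentrated distributions.

- Uniform distributions have maximum entropy log₂(3) = 1.5850 bits
- The more "peaked" or concentrated a distribution, the lower its entropy

Entropies:
  H(A) = 1.4642 bits
  H(B) = 1.5850 bits
  H(C) = 0.6059 bits

Ranking: B > A > C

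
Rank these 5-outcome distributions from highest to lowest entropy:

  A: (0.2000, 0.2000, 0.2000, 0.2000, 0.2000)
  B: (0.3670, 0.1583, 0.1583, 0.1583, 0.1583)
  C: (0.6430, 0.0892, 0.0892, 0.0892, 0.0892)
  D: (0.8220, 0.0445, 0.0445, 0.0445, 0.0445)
A > B > C > D

Key insight: Entropy is maximized by uniform distributions and minimized by concentrated distributions.

Entropies:
  H(A) = 2.3219 bits
  H(B) = 2.2143 bits
  H(C) = 1.6542 bits
  H(D) = 1.0317 bits

Ranking: A > B > C > D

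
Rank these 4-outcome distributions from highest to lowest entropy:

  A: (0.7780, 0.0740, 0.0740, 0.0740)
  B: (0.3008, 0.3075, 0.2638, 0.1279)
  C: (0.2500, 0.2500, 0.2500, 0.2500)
C > B > A

Key insight: Entropy is maximized by uniform distributions and minimized by concentrated distributions.

- Uniform distributions have maximum entropy log₂(4) = 2.0000 bits
- The more "peaked" or concentrated a distribution, the lower its entropy

Entropies:
  H(A) = 1.1157 bits
  H(B) = 1.9311 bits
  H(C) = 2.0000 bits

Ranking: C > B > A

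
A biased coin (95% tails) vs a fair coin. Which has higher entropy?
Fair coin

The fair coin is uniform (p=0.5), maximizing binary entropy at 1 bit. The biased coin has H(0.95) ≈ 0.286 bits — its outcome is more predictable, so its entropy is lower.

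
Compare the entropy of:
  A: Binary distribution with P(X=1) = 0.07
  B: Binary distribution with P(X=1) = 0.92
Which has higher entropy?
B

For binary distributions, entropy is maximized at p=0.5 and decreases as p moves toward 0 or 1.

H(A) = H(0.07) = 0.3659 bits
H(B) = H(0.92) = 0.4022 bits

Distribution B (p=0.92) is closer to uniform (p=0.5), so it has higher entropy.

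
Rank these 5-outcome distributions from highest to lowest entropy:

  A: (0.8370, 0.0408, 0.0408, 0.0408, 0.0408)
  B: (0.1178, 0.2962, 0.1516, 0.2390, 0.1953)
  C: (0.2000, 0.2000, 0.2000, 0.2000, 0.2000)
C > B > A

Key insight: Entropy is maximized by uniform distributions and minimized by concentrated distributions.

- Uniform distributions have maximum entropy log₂(5) = 2.3219 bits
- The more "peaked" or concentrated a distribution, the lower its entropy

Entropies:
  H(A) = 0.9674 bits
  H(B) = 2.2498 bits
  H(C) = 2.3219 bits

Ranking: C > B > A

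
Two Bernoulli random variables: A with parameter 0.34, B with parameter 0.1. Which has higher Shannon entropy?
A

For binary distributions, entropy is maximized at p=0.5 and decreases as p moves toward 0 or 1.

H(A) = H(0.34) = 0.9248 bits
H(B) = H(0.1) = 0.4690 bits

Distribution A (p=0.34) is closer to uniform (p=0.5), so it has higher entropy.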